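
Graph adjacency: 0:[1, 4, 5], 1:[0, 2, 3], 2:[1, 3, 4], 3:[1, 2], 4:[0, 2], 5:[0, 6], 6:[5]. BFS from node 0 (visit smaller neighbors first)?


BFS queue: start with [0]
Visit order: [0, 1, 4, 5, 2, 3, 6]


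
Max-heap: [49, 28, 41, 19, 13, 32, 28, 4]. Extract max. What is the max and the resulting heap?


Max = 49
Replace root with last, heapify down
Resulting heap: [41, 28, 32, 19, 13, 4, 28]


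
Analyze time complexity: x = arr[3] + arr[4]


Analysis: constant-time operation, no loop
Complexity: O(1)


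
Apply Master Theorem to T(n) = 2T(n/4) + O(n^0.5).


a=2, b=4, c=0.5. log_4(2)=0.5 = c=0.5. Case 2: O(n^c log n) = O(sqrt(n) log n)
Complexity: O(sqrt(n) log n)


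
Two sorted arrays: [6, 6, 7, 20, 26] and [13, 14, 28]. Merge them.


Compare heads, take smaller each step.
Merged: [6, 6, 7, 13, 14, 20, 26, 28]


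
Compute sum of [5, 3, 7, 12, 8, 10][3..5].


Prefix sums: [0, 5, 8, 15, 27, 35, 45]
Sum[3..5] = prefix[6] - prefix[3] = 45 - 15 = 30


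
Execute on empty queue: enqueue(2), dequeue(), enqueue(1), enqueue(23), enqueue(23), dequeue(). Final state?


enqueue(2) -> [2]
dequeue() returns 2 -> []
enqueue(1) -> [1]
enqueue(23) -> [1, 23]
enqueue(23) -> [1, 23, 23]
dequeue() returns 1 -> [23, 23]
Final queue (front to back): [23, 23]


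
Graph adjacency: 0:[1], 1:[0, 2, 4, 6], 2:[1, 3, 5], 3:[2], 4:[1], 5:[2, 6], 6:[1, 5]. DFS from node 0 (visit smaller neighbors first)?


DFS stack-based: start with [0]
Visit order: [0, 1, 2, 3, 5, 6, 4]


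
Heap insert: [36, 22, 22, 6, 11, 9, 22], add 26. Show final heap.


Append 26: [36, 22, 22, 6, 11, 9, 22, 26]
Bubble up: swap idx 7(26) with idx 3(6); swap idx 3(26) with idx 1(22)
Result: [36, 26, 22, 22, 11, 9, 22, 6]


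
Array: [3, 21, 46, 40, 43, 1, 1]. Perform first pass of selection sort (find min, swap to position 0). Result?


After one pass: [1, 21, 46, 40, 43, 3, 1]


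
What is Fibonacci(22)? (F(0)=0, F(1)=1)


F(n)=F(n-1)+F(n-2)
...F(20)=6765, F(21)=10946, F(22)=17711


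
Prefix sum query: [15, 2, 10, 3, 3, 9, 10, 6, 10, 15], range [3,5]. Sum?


Prefix sums: [0, 15, 17, 27, 30, 33, 42, 52, 58, 68, 83]
Sum[3..5] = prefix[6] - prefix[3] = 42 - 27 = 15


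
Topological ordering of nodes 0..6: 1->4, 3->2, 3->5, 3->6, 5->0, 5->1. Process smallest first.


Kahn's algorithm, process smallest node first
Order: [3, 2, 5, 0, 1, 4, 6]


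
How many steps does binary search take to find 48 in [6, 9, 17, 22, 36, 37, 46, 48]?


Search for 48:
[0,7] mid=3 arr[3]=22
[4,7] mid=5 arr[5]=37
[6,7] mid=6 arr[6]=46
[7,7] mid=7 arr[7]=48
Total: 4 comparisons


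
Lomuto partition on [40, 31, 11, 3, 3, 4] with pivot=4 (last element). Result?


Elements <= 4 go left of pivot.
Result: [3, 3, 4, 40, 31, 11], pivot at index 2


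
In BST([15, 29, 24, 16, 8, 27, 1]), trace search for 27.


BST root = 15
Search for 27: compare at each node
Path: [15, 29, 24, 27]


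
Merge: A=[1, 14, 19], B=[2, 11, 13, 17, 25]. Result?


Compare heads, take smaller each step.
Merged: [1, 2, 11, 13, 14, 17, 19, 25]


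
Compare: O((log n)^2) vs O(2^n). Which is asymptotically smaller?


polylogarithmic grows slower than exponential
O((log n)^2) is asymptotically smaller; O(2^n) grows faster


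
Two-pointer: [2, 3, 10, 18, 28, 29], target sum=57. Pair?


Two pointers: lo=0, hi=5
Found pair: (28, 29) summing to 57


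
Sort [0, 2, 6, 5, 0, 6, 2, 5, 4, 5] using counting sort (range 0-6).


Count array: [2, 0, 2, 0, 1, 3, 2]
Reconstruct: [0, 0, 2, 2, 4, 5, 5, 5, 6, 6]


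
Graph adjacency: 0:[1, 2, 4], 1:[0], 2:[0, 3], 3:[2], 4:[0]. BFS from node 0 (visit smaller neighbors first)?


BFS queue: start with [0]
Visit order: [0, 1, 2, 4, 3]


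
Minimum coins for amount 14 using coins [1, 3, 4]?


dp[0]=0; dp[i]=1+min(dp[i-c] for c in coins)
...dp[9]=3, dp[10]=3, dp[11]=3, dp[12]=3, dp[13]=4, dp[14]=4
Minimum coins for 14 = 4


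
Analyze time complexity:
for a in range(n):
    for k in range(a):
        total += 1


Per nesting level: O(n) * O(n) [triangular over a] = O(n^2)
Complexity: O(n^2)


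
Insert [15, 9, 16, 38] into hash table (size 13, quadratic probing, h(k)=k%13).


Insertions: 15->slot 2; 9->slot 9; 16->slot 3; 38->slot 12
Table: [None, None, 15, 16, None, None, None, None, None, 9, None, None, 38]


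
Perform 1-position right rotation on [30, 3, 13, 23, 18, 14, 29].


Right rotate by 1: [29, 30, 3, 13, 23, 18, 14]


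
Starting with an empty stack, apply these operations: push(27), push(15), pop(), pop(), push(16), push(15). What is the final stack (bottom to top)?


push(27) -> [27]
push(15) -> [27, 15]
pop() returns 15 -> [27]
pop() returns 27 -> []
push(16) -> [16]
push(15) -> [16, 15]
Final stack (bottom to top): [16, 15]


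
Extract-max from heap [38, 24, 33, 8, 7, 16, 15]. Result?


Max = 38
Replace root with last, heapify down
Resulting heap: [33, 24, 16, 8, 7, 15]


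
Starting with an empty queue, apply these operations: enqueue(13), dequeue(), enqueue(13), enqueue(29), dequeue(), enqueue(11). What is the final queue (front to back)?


enqueue(13) -> [13]
dequeue() returns 13 -> []
enqueue(13) -> [13]
enqueue(29) -> [13, 29]
dequeue() returns 13 -> [29]
enqueue(11) -> [29, 11]
Final queue (front to back): [29, 11]


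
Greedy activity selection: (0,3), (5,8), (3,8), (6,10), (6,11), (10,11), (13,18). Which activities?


Greedy: pick earliest-ending, then skip overlaps.
Selected (4 activities): [(0, 3), (5, 8), (10, 11), (13, 18)]


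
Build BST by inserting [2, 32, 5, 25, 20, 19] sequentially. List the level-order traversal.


Root = 2; build tree by BST insertion.
Level-Order traversal: [2, 32, 5, 25, 20, 19]


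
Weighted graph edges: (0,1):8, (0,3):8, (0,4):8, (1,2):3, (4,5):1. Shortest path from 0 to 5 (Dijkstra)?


Dijkstra from 0:
Distances: {0: 0, 1: 8, 2: 11, 3: 8, 4: 8, 5: 9}
Shortest distance to 5 = 9, path = [0, 4, 5]


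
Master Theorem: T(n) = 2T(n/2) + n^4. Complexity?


a=2, b=2, c=4. log_2(2)=1 < c=4. Case 3: O(n^c) = O(n^4)
Complexity: O(n^4)


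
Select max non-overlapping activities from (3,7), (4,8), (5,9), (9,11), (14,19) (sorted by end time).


Greedy: pick earliest-ending, then skip overlaps.
Selected (3 activities): [(3, 7), (9, 11), (14, 19)]


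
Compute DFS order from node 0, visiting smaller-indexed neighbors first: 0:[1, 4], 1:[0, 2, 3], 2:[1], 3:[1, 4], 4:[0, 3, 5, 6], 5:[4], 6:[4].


DFS stack-based: start with [0]
Visit order: [0, 1, 2, 3, 4, 5, 6]


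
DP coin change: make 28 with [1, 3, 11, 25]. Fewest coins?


dp[0]=0; dp[i]=1+min(dp[i-c] for c in coins)
...dp[23]=3, dp[24]=4, dp[25]=1, dp[26]=2, dp[27]=3, dp[28]=2
Minimum coins for 28 = 2


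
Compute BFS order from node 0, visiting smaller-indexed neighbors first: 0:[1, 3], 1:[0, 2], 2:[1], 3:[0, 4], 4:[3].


BFS queue: start with [0]
Visit order: [0, 1, 3, 2, 4]


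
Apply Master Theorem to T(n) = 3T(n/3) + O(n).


a=3, b=3, c=1. log_3(3)=1 = c=1. Case 2: O(n^c log n) = O(n log n)
Complexity: O(n log n)


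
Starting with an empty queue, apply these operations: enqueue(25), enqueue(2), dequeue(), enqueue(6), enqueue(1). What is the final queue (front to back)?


enqueue(25) -> [25]
enqueue(2) -> [25, 2]
dequeue() returns 25 -> [2]
enqueue(6) -> [2, 6]
enqueue(1) -> [2, 6, 1]
Final queue (front to back): [2, 6, 1]


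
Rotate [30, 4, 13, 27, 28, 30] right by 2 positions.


Right rotate by 2: [28, 30, 30, 4, 13, 27]


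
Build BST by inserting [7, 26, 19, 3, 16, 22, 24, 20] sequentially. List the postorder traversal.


Root = 7; build tree by BST insertion.
Postorder traversal: [3, 16, 20, 24, 22, 19, 26, 7]


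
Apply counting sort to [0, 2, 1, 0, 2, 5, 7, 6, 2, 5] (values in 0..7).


Count array: [2, 1, 3, 0, 0, 2, 1, 1]
Reconstruct: [0, 0, 1, 2, 2, 2, 5, 5, 6, 7]


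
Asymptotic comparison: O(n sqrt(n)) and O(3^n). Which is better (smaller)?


n^1.5 grows slower than exponential (base 3)
O(n sqrt(n)) is asymptotically smaller; O(3^n) grows faster


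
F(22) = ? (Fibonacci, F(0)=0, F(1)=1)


F(n)=F(n-1)+F(n-2)
...F(20)=6765, F(21)=10946, F(22)=17711


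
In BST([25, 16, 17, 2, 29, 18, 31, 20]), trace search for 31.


BST root = 25
Search for 31: compare at each node
Path: [25, 29, 31]


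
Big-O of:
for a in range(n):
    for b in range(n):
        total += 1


Per nesting level: O(n) * O(n) = O(n^2)
Complexity: O(n^2)


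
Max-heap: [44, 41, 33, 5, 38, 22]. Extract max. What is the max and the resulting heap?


Max = 44
Replace root with last, heapify down
Resulting heap: [41, 38, 33, 5, 22]


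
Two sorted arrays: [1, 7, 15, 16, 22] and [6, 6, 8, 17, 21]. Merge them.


Compare heads, take smaller each step.
Merged: [1, 6, 6, 7, 8, 15, 16, 17, 21, 22]


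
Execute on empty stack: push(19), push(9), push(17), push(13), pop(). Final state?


push(19) -> [19]
push(9) -> [19, 9]
push(17) -> [19, 9, 17]
push(13) -> [19, 9, 17, 13]
pop() returns 13 -> [19, 9, 17]
Final stack (bottom to top): [19, 9, 17]


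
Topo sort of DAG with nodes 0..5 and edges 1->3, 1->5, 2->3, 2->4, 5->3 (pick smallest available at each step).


Kahn's algorithm, process smallest node first
Order: [0, 1, 2, 4, 5, 3]


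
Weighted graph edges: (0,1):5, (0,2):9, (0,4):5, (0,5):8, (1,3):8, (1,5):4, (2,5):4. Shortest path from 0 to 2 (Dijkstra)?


Dijkstra from 0:
Distances: {0: 0, 1: 5, 2: 9, 3: 13, 4: 5, 5: 8}
Shortest distance to 2 = 9, path = [0, 2]


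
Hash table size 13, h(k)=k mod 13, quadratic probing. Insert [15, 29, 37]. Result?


Insertions: 15->slot 2; 29->slot 3; 37->slot 11
Table: [None, None, 15, 29, None, None, None, None, None, None, None, 37, None]


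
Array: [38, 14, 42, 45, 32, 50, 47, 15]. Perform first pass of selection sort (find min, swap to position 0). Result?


After one pass: [14, 38, 42, 45, 32, 50, 47, 15]


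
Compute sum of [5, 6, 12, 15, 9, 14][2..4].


Prefix sums: [0, 5, 11, 23, 38, 47, 61]
Sum[2..4] = prefix[5] - prefix[2] = 47 - 11 = 36


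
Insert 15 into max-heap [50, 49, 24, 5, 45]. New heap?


Append 15: [50, 49, 24, 5, 45, 15]
Bubble up: no swaps needed
Result: [50, 49, 24, 5, 45, 15]


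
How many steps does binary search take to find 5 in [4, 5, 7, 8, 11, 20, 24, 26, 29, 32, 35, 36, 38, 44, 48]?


Search for 5:
[0,14] mid=7 arr[7]=26
[0,6] mid=3 arr[3]=8
[0,2] mid=1 arr[1]=5
Total: 3 comparisons


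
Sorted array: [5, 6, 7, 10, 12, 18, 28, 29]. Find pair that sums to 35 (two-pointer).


Two pointers: lo=0, hi=7
Found pair: (6, 29) summing to 35


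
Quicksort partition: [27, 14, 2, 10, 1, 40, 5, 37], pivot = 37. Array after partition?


Elements <= 37 go left of pivot.
Result: [27, 14, 2, 10, 1, 5, 37, 40], pivot at index 6


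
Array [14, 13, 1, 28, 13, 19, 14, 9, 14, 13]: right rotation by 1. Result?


Right rotate by 1: [13, 14, 13, 1, 28, 13, 19, 14, 9, 14]


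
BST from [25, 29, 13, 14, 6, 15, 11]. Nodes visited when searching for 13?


BST root = 25
Search for 13: compare at each node
Path: [25, 13]


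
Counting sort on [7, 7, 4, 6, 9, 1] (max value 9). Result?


Count array: [0, 1, 0, 0, 1, 0, 1, 2, 0, 1]
Reconstruct: [1, 4, 6, 7, 7, 9]


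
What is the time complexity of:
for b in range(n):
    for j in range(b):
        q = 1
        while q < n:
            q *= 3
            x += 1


Per nesting level: O(n) * O(n) [triangular over b] * O(log n) = O(n^2 log n)
Complexity: O(n^2 log n)


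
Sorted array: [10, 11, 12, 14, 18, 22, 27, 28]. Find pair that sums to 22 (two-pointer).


Two pointers: lo=0, hi=7
Found pair: (10, 12) summing to 22


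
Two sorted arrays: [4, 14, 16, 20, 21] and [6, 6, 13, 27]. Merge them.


Compare heads, take smaller each step.
Merged: [4, 6, 6, 13, 14, 16, 20, 21, 27]


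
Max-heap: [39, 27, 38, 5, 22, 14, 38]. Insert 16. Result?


Append 16: [39, 27, 38, 5, 22, 14, 38, 16]
Bubble up: swap idx 7(16) with idx 3(5)
Result: [39, 27, 38, 16, 22, 14, 38, 5]


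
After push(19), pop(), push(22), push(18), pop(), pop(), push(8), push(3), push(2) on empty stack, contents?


push(19) -> [19]
pop() returns 19 -> []
push(22) -> [22]
push(18) -> [22, 18]
pop() returns 18 -> [22]
pop() returns 22 -> []
push(8) -> [8]
push(3) -> [8, 3]
push(2) -> [8, 3, 2]
Final stack (bottom to top): [8, 3, 2]


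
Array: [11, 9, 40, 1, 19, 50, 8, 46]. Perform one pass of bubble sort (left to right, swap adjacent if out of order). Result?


After one pass: [9, 11, 1, 19, 40, 8, 46, 50]


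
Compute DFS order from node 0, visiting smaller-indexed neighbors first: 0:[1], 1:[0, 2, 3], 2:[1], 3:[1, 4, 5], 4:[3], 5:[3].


DFS stack-based: start with [0]
Visit order: [0, 1, 2, 3, 4, 5]


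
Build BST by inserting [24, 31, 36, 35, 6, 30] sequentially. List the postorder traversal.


Root = 24; build tree by BST insertion.
Postorder traversal: [6, 30, 35, 36, 31, 24]


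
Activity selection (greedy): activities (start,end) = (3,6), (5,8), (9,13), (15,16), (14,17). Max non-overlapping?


Greedy: pick earliest-ending, then skip overlaps.
Selected (3 activities): [(3, 6), (9, 13), (15, 16)]


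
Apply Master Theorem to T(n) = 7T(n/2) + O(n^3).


a=7, b=2, c=3. log_2(7)=2.807 < c=3. Case 3: O(n^c) = O(n^3)
Complexity: O(n^3)


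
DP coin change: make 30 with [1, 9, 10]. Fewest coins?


dp[0]=0; dp[i]=1+min(dp[i-c] for c in coins)
...dp[25]=7, dp[26]=8, dp[27]=3, dp[28]=3, dp[29]=3, dp[30]=3
Minimum coins for 30 = 3


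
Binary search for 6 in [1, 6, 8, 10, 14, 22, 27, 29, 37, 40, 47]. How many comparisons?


Search for 6:
[0,10] mid=5 arr[5]=22
[0,4] mid=2 arr[2]=8
[0,1] mid=0 arr[0]=1
[1,1] mid=1 arr[1]=6
Total: 4 comparisons


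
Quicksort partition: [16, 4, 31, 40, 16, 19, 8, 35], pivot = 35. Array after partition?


Elements <= 35 go left of pivot.
Result: [16, 4, 31, 16, 19, 8, 35, 40], pivot at index 6


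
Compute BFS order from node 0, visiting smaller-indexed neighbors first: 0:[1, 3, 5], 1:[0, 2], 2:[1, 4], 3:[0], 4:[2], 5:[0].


BFS queue: start with [0]
Visit order: [0, 1, 3, 5, 2, 4]


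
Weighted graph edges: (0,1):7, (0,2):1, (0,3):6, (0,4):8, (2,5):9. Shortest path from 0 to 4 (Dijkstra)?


Dijkstra from 0:
Distances: {0: 0, 1: 7, 2: 1, 3: 6, 4: 8, 5: 10}
Shortest distance to 4 = 8, path = [0, 4]


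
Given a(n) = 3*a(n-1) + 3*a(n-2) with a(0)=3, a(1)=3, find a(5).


Build bottom-up:
...a(3)=63, a(4)=243, a(5)=3*243+3*63=918


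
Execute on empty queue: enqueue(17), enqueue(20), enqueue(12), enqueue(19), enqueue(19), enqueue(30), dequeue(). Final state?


enqueue(17) -> [17]
enqueue(20) -> [17, 20]
enqueue(12) -> [17, 20, 12]
enqueue(19) -> [17, 20, 12, 19]
enqueue(19) -> [17, 20, 12, 19, 19]
enqueue(30) -> [17, 20, 12, 19, 19, 30]
dequeue() returns 17 -> [20, 12, 19, 19, 30]
Final queue (front to back): [20, 12, 19, 19, 30]


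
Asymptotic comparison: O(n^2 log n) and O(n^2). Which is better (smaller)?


quadratic grows slower than n^2 log n
O(n^2) is asymptotically smaller; O(n^2 log n) grows faster


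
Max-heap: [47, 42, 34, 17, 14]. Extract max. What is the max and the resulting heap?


Max = 47
Replace root with last, heapify down
Resulting heap: [42, 17, 34, 14]


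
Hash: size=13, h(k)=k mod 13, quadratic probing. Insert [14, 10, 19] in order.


Insertions: 14->slot 1; 10->slot 10; 19->slot 6
Table: [None, 14, None, None, None, None, 19, None, None, None, 10, None, None]


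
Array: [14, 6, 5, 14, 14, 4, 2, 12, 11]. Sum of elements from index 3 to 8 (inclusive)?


Prefix sums: [0, 14, 20, 25, 39, 53, 57, 59, 71, 82]
Sum[3..8] = prefix[9] - prefix[3] = 82 - 25 = 57


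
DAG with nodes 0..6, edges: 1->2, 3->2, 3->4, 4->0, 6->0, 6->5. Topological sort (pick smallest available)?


Kahn's algorithm, process smallest node first
Order: [1, 3, 2, 4, 6, 0, 5]


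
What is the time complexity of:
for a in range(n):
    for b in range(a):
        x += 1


Per nesting level: O(n) * O(n) [triangular over a] = O(n^2)
Complexity: O(n^2)


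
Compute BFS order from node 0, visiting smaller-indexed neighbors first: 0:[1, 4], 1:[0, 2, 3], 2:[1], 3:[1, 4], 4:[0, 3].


BFS queue: start with [0]
Visit order: [0, 1, 4, 2, 3]


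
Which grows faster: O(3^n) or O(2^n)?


exponential grows slower than exponential (base 3)
O(2^n) is asymptotically smaller; O(3^n) grows faster


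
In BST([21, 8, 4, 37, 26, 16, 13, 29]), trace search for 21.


BST root = 21
Search for 21: compare at each node
Path: [21]


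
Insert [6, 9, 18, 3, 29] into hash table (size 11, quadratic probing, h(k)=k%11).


Insertions: 6->slot 6; 9->slot 9; 18->slot 7; 3->slot 3; 29->slot 8
Table: [None, None, None, 3, None, None, 6, 18, 29, 9, None]


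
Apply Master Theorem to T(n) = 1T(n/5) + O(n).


a=1, b=5, c=1. log_5(1)=0 < c=1. Case 3: O(n^c) = O(n)
Complexity: O(n)


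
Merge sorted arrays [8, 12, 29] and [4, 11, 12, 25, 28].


Compare heads, take smaller each step.
Merged: [4, 8, 11, 12, 12, 25, 28, 29]


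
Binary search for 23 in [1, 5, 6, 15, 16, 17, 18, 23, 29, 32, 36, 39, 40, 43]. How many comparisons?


Search for 23:
[0,13] mid=6 arr[6]=18
[7,13] mid=10 arr[10]=36
[7,9] mid=8 arr[8]=29
[7,7] mid=7 arr[7]=23
Total: 4 comparisons


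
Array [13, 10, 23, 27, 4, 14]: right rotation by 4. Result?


Right rotate by 4: [23, 27, 4, 14, 13, 10]


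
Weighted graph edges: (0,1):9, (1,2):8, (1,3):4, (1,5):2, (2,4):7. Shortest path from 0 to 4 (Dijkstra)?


Dijkstra from 0:
Distances: {0: 0, 1: 9, 2: 17, 3: 13, 4: 24, 5: 11}
Shortest distance to 4 = 24, path = [0, 1, 2, 4]


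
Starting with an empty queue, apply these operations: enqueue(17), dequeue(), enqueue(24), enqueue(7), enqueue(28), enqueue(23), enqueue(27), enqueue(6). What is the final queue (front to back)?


enqueue(17) -> [17]
dequeue() returns 17 -> []
enqueue(24) -> [24]
enqueue(7) -> [24, 7]
enqueue(28) -> [24, 7, 28]
enqueue(23) -> [24, 7, 28, 23]
enqueue(27) -> [24, 7, 28, 23, 27]
enqueue(6) -> [24, 7, 28, 23, 27, 6]
Final queue (front to back): [24, 7, 28, 23, 27, 6]


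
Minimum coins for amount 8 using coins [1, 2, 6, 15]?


dp[0]=0; dp[i]=1+min(dp[i-c] for c in coins)
...dp[3]=2, dp[4]=2, dp[5]=3, dp[6]=1, dp[7]=2, dp[8]=2
Minimum coins for 8 = 2


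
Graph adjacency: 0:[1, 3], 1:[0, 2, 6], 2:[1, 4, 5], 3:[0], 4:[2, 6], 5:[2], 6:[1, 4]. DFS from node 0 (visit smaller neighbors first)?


DFS stack-based: start with [0]
Visit order: [0, 1, 2, 4, 6, 5, 3]


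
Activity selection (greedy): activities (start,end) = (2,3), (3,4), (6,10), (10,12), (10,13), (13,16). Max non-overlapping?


Greedy: pick earliest-ending, then skip overlaps.
Selected (5 activities): [(2, 3), (3, 4), (6, 10), (10, 12), (13, 16)]


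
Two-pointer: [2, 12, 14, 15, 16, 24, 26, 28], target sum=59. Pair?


Two pointers: lo=0, hi=7
No pair sums to 59


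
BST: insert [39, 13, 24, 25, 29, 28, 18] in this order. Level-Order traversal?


Root = 39; build tree by BST insertion.
Level-Order traversal: [39, 13, 24, 18, 25, 29, 28]


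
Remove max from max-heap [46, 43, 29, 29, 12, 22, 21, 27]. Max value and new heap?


Max = 46
Replace root with last, heapify down
Resulting heap: [43, 29, 29, 27, 12, 22, 21]


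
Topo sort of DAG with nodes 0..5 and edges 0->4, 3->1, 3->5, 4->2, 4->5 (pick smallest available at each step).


Kahn's algorithm, process smallest node first
Order: [0, 3, 1, 4, 2, 5]


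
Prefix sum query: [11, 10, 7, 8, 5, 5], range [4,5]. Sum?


Prefix sums: [0, 11, 21, 28, 36, 41, 46]
Sum[4..5] = prefix[6] - prefix[4] = 46 - 36 = 10


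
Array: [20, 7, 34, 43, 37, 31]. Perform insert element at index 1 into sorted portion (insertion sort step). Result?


After one pass: [7, 20, 34, 43, 37, 31]


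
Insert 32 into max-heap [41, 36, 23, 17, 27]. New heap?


Append 32: [41, 36, 23, 17, 27, 32]
Bubble up: swap idx 5(32) with idx 2(23)
Result: [41, 36, 32, 17, 27, 23]


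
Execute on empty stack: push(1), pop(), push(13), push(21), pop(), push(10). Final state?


push(1) -> [1]
pop() returns 1 -> []
push(13) -> [13]
push(21) -> [13, 21]
pop() returns 21 -> [13]
push(10) -> [13, 10]
Final stack (bottom to top): [13, 10]


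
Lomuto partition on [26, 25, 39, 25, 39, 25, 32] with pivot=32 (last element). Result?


Elements <= 32 go left of pivot.
Result: [26, 25, 25, 25, 32, 39, 39], pivot at index 4


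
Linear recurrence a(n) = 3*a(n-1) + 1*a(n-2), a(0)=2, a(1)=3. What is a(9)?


Build bottom-up:
...a(7)=4287, a(8)=14159, a(9)=3*14159+1*4287=46764


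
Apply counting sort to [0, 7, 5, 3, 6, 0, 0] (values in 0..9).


Count array: [3, 0, 0, 1, 0, 1, 1, 1, 0, 0]
Reconstruct: [0, 0, 0, 3, 5, 6, 7]


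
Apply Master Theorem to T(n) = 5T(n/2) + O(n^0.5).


a=5, b=2, c=0.5. log_2(5)=2.322 > c=0.5. Case 1: O(n^log_b(a)) = O(n^2.322)
Complexity: O(n^2.322)


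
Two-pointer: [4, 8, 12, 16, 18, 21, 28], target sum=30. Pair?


Two pointers: lo=0, hi=6
Found pair: (12, 18) summing to 30


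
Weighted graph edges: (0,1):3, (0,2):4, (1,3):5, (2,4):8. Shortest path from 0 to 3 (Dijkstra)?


Dijkstra from 0:
Distances: {0: 0, 1: 3, 2: 4, 3: 8, 4: 12}
Shortest distance to 3 = 8, path = [0, 1, 3]


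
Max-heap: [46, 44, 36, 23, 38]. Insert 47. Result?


Append 47: [46, 44, 36, 23, 38, 47]
Bubble up: swap idx 5(47) with idx 2(36); swap idx 2(47) with idx 0(46)
Result: [47, 44, 46, 23, 38, 36]


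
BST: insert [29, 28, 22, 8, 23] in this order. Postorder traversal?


Root = 29; build tree by BST insertion.
Postorder traversal: [8, 23, 22, 28, 29]


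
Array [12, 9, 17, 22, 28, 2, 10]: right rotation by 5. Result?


Right rotate by 5: [17, 22, 28, 2, 10, 12, 9]


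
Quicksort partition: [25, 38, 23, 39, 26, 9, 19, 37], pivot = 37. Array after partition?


Elements <= 37 go left of pivot.
Result: [25, 23, 26, 9, 19, 37, 38, 39], pivot at index 5


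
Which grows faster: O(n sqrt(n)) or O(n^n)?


n^1.5 grows slower than n^n
O(n sqrt(n)) is asymptotically smaller; O(n^n) grows faster


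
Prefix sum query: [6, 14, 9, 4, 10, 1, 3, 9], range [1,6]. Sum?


Prefix sums: [0, 6, 20, 29, 33, 43, 44, 47, 56]
Sum[1..6] = prefix[7] - prefix[1] = 47 - 6 = 41


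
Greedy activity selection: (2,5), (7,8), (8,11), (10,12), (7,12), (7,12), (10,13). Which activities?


Greedy: pick earliest-ending, then skip overlaps.
Selected (3 activities): [(2, 5), (7, 8), (8, 11)]


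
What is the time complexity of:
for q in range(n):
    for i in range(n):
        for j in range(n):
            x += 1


Per nesting level: O(n) * O(n) * O(n) = O(n^3)
Complexity: O(n^3)


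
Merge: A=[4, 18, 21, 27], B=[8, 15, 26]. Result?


Compare heads, take smaller each step.
Merged: [4, 8, 15, 18, 21, 26, 27]


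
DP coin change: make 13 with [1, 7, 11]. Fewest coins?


dp[0]=0; dp[i]=1+min(dp[i-c] for c in coins)
...dp[8]=2, dp[9]=3, dp[10]=4, dp[11]=1, dp[12]=2, dp[13]=3
Minimum coins for 13 = 3


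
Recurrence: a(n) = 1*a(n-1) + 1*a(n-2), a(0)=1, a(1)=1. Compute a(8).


Build bottom-up:
...a(6)=13, a(7)=21, a(8)=1*21+1*13=34


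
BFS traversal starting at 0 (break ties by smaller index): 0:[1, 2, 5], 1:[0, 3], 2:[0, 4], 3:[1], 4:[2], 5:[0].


BFS queue: start with [0]
Visit order: [0, 1, 2, 5, 3, 4]


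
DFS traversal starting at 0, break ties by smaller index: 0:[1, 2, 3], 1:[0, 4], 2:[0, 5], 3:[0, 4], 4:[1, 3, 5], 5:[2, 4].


DFS stack-based: start with [0]
Visit order: [0, 1, 4, 3, 5, 2]


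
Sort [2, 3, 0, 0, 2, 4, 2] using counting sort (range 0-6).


Count array: [2, 0, 3, 1, 1, 0, 0]
Reconstruct: [0, 0, 2, 2, 2, 3, 4]


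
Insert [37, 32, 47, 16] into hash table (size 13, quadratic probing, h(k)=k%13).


Insertions: 37->slot 11; 32->slot 6; 47->slot 8; 16->slot 3
Table: [None, None, None, 16, None, None, 32, None, 47, None, None, 37, None]


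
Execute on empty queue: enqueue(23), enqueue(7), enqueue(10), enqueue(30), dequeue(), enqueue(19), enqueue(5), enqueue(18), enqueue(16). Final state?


enqueue(23) -> [23]
enqueue(7) -> [23, 7]
enqueue(10) -> [23, 7, 10]
enqueue(30) -> [23, 7, 10, 30]
dequeue() returns 23 -> [7, 10, 30]
enqueue(19) -> [7, 10, 30, 19]
enqueue(5) -> [7, 10, 30, 19, 5]
enqueue(18) -> [7, 10, 30, 19, 5, 18]
enqueue(16) -> [7, 10, 30, 19, 5, 18, 16]
Final queue (front to back): [7, 10, 30, 19, 5, 18, 16]


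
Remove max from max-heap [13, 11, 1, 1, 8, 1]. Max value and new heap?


Max = 13
Replace root with last, heapify down
Resulting heap: [11, 8, 1, 1, 1]


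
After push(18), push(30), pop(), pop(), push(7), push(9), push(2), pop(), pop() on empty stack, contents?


push(18) -> [18]
push(30) -> [18, 30]
pop() returns 30 -> [18]
pop() returns 18 -> []
push(7) -> [7]
push(9) -> [7, 9]
push(2) -> [7, 9, 2]
pop() returns 2 -> [7, 9]
pop() returns 9 -> [7]
Final stack (bottom to top): [7]


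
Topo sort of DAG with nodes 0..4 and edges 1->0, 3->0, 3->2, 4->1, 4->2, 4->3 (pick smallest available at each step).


Kahn's algorithm, process smallest node first
Order: [4, 1, 3, 0, 2]


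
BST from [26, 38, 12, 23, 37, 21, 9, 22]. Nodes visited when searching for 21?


BST root = 26
Search for 21: compare at each node
Path: [26, 12, 23, 21]


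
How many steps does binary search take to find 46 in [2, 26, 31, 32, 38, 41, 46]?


Search for 46:
[0,6] mid=3 arr[3]=32
[4,6] mid=5 arr[5]=41
[6,6] mid=6 arr[6]=46
Total: 3 comparisons


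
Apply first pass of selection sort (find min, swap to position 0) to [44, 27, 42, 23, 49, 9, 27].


After one pass: [9, 27, 42, 23, 49, 44, 27]


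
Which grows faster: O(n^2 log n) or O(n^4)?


n^2 log n grows slower than quartic
O(n^2 log n) is asymptotically smaller; O(n^4) grows faster


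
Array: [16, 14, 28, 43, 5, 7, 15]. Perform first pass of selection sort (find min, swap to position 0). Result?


After one pass: [5, 14, 28, 43, 16, 7, 15]


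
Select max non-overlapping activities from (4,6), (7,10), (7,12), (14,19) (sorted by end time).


Greedy: pick earliest-ending, then skip overlaps.
Selected (3 activities): [(4, 6), (7, 10), (14, 19)]


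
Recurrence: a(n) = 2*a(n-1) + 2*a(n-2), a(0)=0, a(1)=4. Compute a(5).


Build bottom-up:
...a(3)=24, a(4)=64, a(5)=2*64+2*24=176


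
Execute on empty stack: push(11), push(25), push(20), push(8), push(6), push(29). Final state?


push(11) -> [11]
push(25) -> [11, 25]
push(20) -> [11, 25, 20]
push(8) -> [11, 25, 20, 8]
push(6) -> [11, 25, 20, 8, 6]
push(29) -> [11, 25, 20, 8, 6, 29]
Final stack (bottom to top): [11, 25, 20, 8, 6, 29]


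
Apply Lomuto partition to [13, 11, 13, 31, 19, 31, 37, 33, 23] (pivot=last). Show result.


Elements <= 23 go left of pivot.
Result: [13, 11, 13, 19, 23, 31, 37, 33, 31], pivot at index 4


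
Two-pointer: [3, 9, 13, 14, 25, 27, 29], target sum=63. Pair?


Two pointers: lo=0, hi=6
No pair sums to 63


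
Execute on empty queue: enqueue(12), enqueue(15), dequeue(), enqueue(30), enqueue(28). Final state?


enqueue(12) -> [12]
enqueue(15) -> [12, 15]
dequeue() returns 12 -> [15]
enqueue(30) -> [15, 30]
enqueue(28) -> [15, 30, 28]
Final queue (front to back): [15, 30, 28]


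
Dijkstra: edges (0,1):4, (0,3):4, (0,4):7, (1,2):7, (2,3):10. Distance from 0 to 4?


Dijkstra from 0:
Distances: {0: 0, 1: 4, 2: 11, 3: 4, 4: 7}
Shortest distance to 4 = 7, path = [0, 4]


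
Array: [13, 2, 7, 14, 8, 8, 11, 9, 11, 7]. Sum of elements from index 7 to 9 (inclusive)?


Prefix sums: [0, 13, 15, 22, 36, 44, 52, 63, 72, 83, 90]
Sum[7..9] = prefix[10] - prefix[7] = 90 - 63 = 27


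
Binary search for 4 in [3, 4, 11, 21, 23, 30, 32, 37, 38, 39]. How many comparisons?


Search for 4:
[0,9] mid=4 arr[4]=23
[0,3] mid=1 arr[1]=4
Total: 2 comparisons


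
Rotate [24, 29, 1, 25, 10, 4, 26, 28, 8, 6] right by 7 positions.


Right rotate by 7: [25, 10, 4, 26, 28, 8, 6, 24, 29, 1]


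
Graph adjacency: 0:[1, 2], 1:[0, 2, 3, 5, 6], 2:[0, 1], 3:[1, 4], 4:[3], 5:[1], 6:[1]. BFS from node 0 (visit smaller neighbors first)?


BFS queue: start with [0]
Visit order: [0, 1, 2, 3, 5, 6, 4]


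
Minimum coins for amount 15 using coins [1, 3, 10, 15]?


dp[0]=0; dp[i]=1+min(dp[i-c] for c in coins)
...dp[10]=1, dp[11]=2, dp[12]=3, dp[13]=2, dp[14]=3, dp[15]=1
Minimum coins for 15 = 1


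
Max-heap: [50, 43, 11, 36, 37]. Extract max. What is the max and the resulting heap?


Max = 50
Replace root with last, heapify down
Resulting heap: [43, 37, 11, 36]


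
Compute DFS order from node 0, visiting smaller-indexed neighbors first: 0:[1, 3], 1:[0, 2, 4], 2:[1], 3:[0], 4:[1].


DFS stack-based: start with [0]
Visit order: [0, 1, 2, 4, 3]


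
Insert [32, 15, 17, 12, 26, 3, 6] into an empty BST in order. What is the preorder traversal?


Root = 32; build tree by BST insertion.
Preorder traversal: [32, 15, 12, 3, 6, 17, 26]


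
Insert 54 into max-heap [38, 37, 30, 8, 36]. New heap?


Append 54: [38, 37, 30, 8, 36, 54]
Bubble up: swap idx 5(54) with idx 2(30); swap idx 2(54) with idx 0(38)
Result: [54, 37, 38, 8, 36, 30]


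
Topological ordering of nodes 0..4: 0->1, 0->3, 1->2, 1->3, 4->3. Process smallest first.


Kahn's algorithm, process smallest node first
Order: [0, 1, 2, 4, 3]


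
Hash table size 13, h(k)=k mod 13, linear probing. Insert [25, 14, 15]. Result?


Insertions: 25->slot 12; 14->slot 1; 15->slot 2
Table: [None, 14, 15, None, None, None, None, None, None, None, None, None, 25]


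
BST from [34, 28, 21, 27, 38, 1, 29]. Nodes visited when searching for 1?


BST root = 34
Search for 1: compare at each node
Path: [34, 28, 21, 1]


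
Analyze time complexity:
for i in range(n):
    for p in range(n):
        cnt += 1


Per nesting level: O(n) * O(n) = O(n^2)
Complexity: O(n^2)


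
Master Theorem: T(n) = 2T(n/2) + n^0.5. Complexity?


a=2, b=2, c=0.5. log_2(2)=1 > c=0.5. Case 1: O(n^log_b(a)) = O(n)
Complexity: O(n)


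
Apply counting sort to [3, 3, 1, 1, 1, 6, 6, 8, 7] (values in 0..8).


Count array: [0, 3, 0, 2, 0, 0, 2, 1, 1]
Reconstruct: [1, 1, 1, 3, 3, 6, 6, 7, 8]


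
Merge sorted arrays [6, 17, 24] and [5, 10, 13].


Compare heads, take smaller each step.
Merged: [5, 6, 10, 13, 17, 24]


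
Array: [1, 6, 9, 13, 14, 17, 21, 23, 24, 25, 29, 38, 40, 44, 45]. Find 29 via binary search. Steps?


Search for 29:
[0,14] mid=7 arr[7]=23
[8,14] mid=11 arr[11]=38
[8,10] mid=9 arr[9]=25
[10,10] mid=10 arr[10]=29
Total: 4 comparisons


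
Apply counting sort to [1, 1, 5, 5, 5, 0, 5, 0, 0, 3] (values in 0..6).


Count array: [3, 2, 0, 1, 0, 4, 0]
Reconstruct: [0, 0, 0, 1, 1, 3, 5, 5, 5, 5]


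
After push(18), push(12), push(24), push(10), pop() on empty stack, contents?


push(18) -> [18]
push(12) -> [18, 12]
push(24) -> [18, 12, 24]
push(10) -> [18, 12, 24, 10]
pop() returns 10 -> [18, 12, 24]
Final stack (bottom to top): [18, 12, 24]


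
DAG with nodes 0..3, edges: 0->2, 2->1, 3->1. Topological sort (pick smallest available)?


Kahn's algorithm, process smallest node first
Order: [0, 2, 3, 1]


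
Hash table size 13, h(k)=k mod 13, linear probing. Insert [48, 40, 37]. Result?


Insertions: 48->slot 9; 40->slot 1; 37->slot 11
Table: [None, 40, None, None, None, None, None, None, None, 48, None, 37, None]


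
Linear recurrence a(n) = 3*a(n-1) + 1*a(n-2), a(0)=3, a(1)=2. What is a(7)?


Build bottom-up:
...a(5)=317, a(6)=1047, a(7)=3*1047+1*317=3458


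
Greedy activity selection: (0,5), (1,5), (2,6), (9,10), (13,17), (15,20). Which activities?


Greedy: pick earliest-ending, then skip overlaps.
Selected (3 activities): [(0, 5), (9, 10), (13, 17)]


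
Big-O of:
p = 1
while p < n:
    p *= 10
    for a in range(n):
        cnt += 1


Per nesting level: O(log n) * O(n) = O(n log n)
Complexity: O(n log n)


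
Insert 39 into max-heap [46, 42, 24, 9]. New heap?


Append 39: [46, 42, 24, 9, 39]
Bubble up: no swaps needed
Result: [46, 42, 24, 9, 39]


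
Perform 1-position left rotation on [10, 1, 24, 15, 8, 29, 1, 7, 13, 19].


Left rotate by 1: [1, 24, 15, 8, 29, 1, 7, 13, 19, 10]


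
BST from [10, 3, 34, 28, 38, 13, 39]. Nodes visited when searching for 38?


BST root = 10
Search for 38: compare at each node
Path: [10, 34, 38]


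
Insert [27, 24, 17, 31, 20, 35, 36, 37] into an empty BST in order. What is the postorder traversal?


Root = 27; build tree by BST insertion.
Postorder traversal: [20, 17, 24, 37, 36, 35, 31, 27]


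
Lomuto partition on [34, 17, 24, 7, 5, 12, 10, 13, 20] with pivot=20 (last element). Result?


Elements <= 20 go left of pivot.
Result: [17, 7, 5, 12, 10, 13, 20, 34, 24], pivot at index 6


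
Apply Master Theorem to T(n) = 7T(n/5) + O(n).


a=7, b=5, c=1. log_5(7)=1.209 > c=1. Case 1: O(n^log_b(a)) = O(n^1.209)
Complexity: O(n^1.209)


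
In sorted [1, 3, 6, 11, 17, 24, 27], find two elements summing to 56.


Two pointers: lo=0, hi=6
No pair sums to 56


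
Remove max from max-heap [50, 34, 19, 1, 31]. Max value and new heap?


Max = 50
Replace root with last, heapify down
Resulting heap: [34, 31, 19, 1]


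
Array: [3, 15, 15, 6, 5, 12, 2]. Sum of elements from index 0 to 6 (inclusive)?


Prefix sums: [0, 3, 18, 33, 39, 44, 56, 58]
Sum[0..6] = prefix[7] - prefix[0] = 58 - 0 = 58


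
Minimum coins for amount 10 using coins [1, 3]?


dp[0]=0; dp[i]=1+min(dp[i-c] for c in coins)
...dp[5]=3, dp[6]=2, dp[7]=3, dp[8]=4, dp[9]=3, dp[10]=4
Minimum coins for 10 = 4


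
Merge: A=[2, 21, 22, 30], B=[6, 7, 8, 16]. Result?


Compare heads, take smaller each step.
Merged: [2, 6, 7, 8, 16, 21, 22, 30]


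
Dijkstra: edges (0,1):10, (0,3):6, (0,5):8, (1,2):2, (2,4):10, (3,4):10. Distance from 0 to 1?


Dijkstra from 0:
Distances: {0: 0, 1: 10, 2: 12, 3: 6, 4: 16, 5: 8}
Shortest distance to 1 = 10, path = [0, 1]


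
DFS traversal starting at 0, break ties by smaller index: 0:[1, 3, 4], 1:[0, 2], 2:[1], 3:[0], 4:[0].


DFS stack-based: start with [0]
Visit order: [0, 1, 2, 3, 4]


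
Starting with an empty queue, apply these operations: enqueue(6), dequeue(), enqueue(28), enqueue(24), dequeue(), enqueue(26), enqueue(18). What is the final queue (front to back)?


enqueue(6) -> [6]
dequeue() returns 6 -> []
enqueue(28) -> [28]
enqueue(24) -> [28, 24]
dequeue() returns 28 -> [24]
enqueue(26) -> [24, 26]
enqueue(18) -> [24, 26, 18]
Final queue (front to back): [24, 26, 18]


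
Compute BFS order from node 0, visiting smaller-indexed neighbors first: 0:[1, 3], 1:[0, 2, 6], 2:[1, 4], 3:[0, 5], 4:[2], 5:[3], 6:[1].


BFS queue: start with [0]
Visit order: [0, 1, 3, 2, 6, 5, 4]


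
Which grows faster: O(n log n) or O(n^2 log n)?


linearithmic grows slower than n^2 log n
O(n log n) is asymptotically smaller; O(n^2 log n) grows faster


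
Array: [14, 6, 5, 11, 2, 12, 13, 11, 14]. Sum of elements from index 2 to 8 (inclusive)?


Prefix sums: [0, 14, 20, 25, 36, 38, 50, 63, 74, 88]
Sum[2..8] = prefix[9] - prefix[2] = 88 - 20 = 68


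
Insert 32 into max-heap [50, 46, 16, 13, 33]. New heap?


Append 32: [50, 46, 16, 13, 33, 32]
Bubble up: swap idx 5(32) with idx 2(16)
Result: [50, 46, 32, 13, 33, 16]


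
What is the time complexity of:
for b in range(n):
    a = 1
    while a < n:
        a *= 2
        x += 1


Per nesting level: O(n) * O(log n) = O(n log n)
Complexity: O(n log n)


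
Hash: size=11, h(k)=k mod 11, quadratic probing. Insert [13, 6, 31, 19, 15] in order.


Insertions: 13->slot 2; 6->slot 6; 31->slot 9; 19->slot 8; 15->slot 4
Table: [None, None, 13, None, 15, None, 6, None, 19, 31, None]


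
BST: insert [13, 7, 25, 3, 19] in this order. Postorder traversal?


Root = 13; build tree by BST insertion.
Postorder traversal: [3, 7, 19, 25, 13]


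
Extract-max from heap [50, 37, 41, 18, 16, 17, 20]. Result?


Max = 50
Replace root with last, heapify down
Resulting heap: [41, 37, 20, 18, 16, 17]


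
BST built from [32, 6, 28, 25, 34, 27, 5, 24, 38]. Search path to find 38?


BST root = 32
Search for 38: compare at each node
Path: [32, 34, 38]


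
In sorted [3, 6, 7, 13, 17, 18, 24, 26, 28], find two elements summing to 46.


Two pointers: lo=0, hi=8
Found pair: (18, 28) summing to 46


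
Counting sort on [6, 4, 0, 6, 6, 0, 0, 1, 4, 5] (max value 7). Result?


Count array: [3, 1, 0, 0, 2, 1, 3, 0]
Reconstruct: [0, 0, 0, 1, 4, 4, 5, 6, 6, 6]


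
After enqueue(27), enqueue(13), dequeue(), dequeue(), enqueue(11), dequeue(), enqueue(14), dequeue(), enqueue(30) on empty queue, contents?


enqueue(27) -> [27]
enqueue(13) -> [27, 13]
dequeue() returns 27 -> [13]
dequeue() returns 13 -> []
enqueue(11) -> [11]
dequeue() returns 11 -> []
enqueue(14) -> [14]
dequeue() returns 14 -> []
enqueue(30) -> [30]
Final queue (front to back): [30]


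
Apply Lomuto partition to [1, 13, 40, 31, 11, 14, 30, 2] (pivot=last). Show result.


Elements <= 2 go left of pivot.
Result: [1, 2, 40, 31, 11, 14, 30, 13], pivot at index 1


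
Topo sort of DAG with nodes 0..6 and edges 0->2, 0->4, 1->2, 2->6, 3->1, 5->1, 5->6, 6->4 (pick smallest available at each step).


Kahn's algorithm, process smallest node first
Order: [0, 3, 5, 1, 2, 6, 4]


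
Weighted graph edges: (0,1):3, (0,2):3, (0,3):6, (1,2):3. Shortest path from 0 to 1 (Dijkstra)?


Dijkstra from 0:
Distances: {0: 0, 1: 3, 2: 3, 3: 6}
Shortest distance to 1 = 3, path = [0, 1]


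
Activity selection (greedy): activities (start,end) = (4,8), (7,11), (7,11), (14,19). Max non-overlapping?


Greedy: pick earliest-ending, then skip overlaps.
Selected (2 activities): [(4, 8), (14, 19)]


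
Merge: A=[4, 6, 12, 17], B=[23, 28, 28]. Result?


Compare heads, take smaller each step.
Merged: [4, 6, 12, 17, 23, 28, 28]


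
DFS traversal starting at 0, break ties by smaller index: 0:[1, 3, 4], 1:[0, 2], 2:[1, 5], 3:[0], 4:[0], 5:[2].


DFS stack-based: start with [0]
Visit order: [0, 1, 2, 5, 3, 4]


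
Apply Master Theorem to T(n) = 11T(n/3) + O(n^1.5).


a=11, b=3, c=1.5. log_3(11)=2.183 > c=1.5. Case 1: O(n^log_b(a)) = O(n^2.183)
Complexity: O(n^2.183)


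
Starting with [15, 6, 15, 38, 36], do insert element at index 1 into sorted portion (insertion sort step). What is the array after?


After one pass: [6, 15, 15, 38, 36]


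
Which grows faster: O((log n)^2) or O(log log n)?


double-logarithmic grows slower than polylogarithmic
O(log log n) is asymptotically smaller; O((log n)^2) grows faster


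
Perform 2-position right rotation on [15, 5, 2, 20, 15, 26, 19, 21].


Right rotate by 2: [19, 21, 15, 5, 2, 20, 15, 26]


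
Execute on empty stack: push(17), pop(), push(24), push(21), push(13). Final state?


push(17) -> [17]
pop() returns 17 -> []
push(24) -> [24]
push(21) -> [24, 21]
push(13) -> [24, 21, 13]
Final stack (bottom to top): [24, 21, 13]


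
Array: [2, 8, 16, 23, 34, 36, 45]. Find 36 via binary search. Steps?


Search for 36:
[0,6] mid=3 arr[3]=23
[4,6] mid=5 arr[5]=36
Total: 2 comparisons


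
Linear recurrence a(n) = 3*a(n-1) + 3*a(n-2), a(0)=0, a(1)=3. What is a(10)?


Build bottom-up:
...a(8)=27945, a(9)=105948, a(10)=3*105948+3*27945=401679


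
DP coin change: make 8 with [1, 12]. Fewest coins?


dp[0]=0; dp[i]=1+min(dp[i-c] for c in coins)
...dp[3]=3, dp[4]=4, dp[5]=5, dp[6]=6, dp[7]=7, dp[8]=8
Minimum coins for 8 = 8


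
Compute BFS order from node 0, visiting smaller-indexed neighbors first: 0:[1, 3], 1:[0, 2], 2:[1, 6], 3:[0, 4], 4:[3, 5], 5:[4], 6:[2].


BFS queue: start with [0]
Visit order: [0, 1, 3, 2, 4, 6, 5]
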